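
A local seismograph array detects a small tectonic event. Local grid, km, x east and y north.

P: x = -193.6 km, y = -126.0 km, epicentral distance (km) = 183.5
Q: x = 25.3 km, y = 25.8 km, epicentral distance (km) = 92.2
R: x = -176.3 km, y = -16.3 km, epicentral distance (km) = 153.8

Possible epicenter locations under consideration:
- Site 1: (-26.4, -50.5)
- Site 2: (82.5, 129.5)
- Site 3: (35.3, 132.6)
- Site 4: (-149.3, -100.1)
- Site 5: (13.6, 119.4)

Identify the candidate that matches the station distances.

For each candidate, compare |candidate − station| to the reported distance:
Site 1: residuals P 0.0, Q 0.0, R 0.0 → max 0.0 km
Site 2: residuals P 192.7, Q 26.2, R 143.2 → max 192.7 km
Site 3: residuals P 161.9, Q 15.1, R 104.9 → max 161.9 km
Site 4: residuals P 132.2, Q 123.1, R 65.8 → max 132.2 km
Site 5: residuals P 137.7, Q 2.1, R 79.6 → max 137.7 km
Only Site 1 has all residuals ≈ 0.

Site 1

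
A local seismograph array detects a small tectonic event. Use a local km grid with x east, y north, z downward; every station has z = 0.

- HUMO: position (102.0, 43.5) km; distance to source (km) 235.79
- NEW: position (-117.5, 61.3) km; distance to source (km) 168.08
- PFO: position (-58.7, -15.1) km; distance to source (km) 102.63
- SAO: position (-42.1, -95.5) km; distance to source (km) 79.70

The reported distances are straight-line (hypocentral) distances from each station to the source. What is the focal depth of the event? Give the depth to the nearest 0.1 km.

Each station gives a sphere (x−x_i)² + (y−y_i)² + z² = d_i² (stations at z=0).
Subtracting the HUMO sphere from NEW and PFO: z² cancels, leaving linear equations in x and y:
-439.0 x + 35.6 y = 32613.73
-321.4 x − 117.2 y = 36441.46
Solving: x ≈ -81.403, y ≈ -87.701 km (keep extra digits for the depth step; rounded: -81.4, -87.7).
Then from the HUMO sphere: z² = 235.79² − (x − 102.0)² − (y − 43.5)² with x = -81.403, y = -87.701, so z ≈ 68.895 ≈ 68.9 km.

68.9 km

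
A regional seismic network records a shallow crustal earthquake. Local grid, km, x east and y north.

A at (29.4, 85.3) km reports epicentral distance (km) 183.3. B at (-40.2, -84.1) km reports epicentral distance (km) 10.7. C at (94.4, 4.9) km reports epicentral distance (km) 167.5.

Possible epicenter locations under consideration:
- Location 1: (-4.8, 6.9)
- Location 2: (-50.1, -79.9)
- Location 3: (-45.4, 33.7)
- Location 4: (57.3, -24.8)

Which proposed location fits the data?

Location 2

For each candidate, compare |candidate − station| to the reported distance:
Location 1: residuals A 97.8, B 86.9, C 68.3 → max 97.8 km
Location 2: residuals A 0.0, B 0.1, C 0.0 → max 0.1 km
Location 3: residuals A 92.4, B 107.2, C 24.8 → max 107.2 km
Location 4: residuals A 69.7, B 103.4, C 120.0 → max 120.0 km
Only Location 2 has all residuals ≈ 0.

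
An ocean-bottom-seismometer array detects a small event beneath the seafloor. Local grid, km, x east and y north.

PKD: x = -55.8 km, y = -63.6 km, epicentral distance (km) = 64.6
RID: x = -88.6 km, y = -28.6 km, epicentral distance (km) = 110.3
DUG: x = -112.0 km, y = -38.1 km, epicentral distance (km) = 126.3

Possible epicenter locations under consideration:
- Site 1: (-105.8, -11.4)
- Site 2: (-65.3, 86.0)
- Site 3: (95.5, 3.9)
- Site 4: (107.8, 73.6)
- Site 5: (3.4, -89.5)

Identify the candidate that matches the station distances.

For each candidate, compare |candidate − station| to the reported distance:
Site 1: residuals PKD 7.7, RID 86.0, DUG 98.9 → max 98.9 km
Site 2: residuals PKD 85.3, RID 6.6, DUG 6.3 → max 85.3 km
Site 3: residuals PKD 101.1, RID 76.6, DUG 85.4 → max 101.1 km
Site 4: residuals PKD 148.9, RID 111.1, DUG 120.3 → max 148.9 km
Site 5: residuals PKD 0.0, RID 0.0, DUG 0.0 → max 0.0 km
Only Site 5 has all residuals ≈ 0.

Site 5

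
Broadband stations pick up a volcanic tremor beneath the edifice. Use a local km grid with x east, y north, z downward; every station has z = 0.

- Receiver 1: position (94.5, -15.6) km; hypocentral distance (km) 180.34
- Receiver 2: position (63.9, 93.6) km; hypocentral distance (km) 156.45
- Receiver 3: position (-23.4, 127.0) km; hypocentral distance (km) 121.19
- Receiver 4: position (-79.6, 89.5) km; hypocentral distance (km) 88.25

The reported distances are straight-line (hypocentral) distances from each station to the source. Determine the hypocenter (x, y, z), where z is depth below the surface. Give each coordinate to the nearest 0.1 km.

(-64.4, 35.6, 68.2)

Each station gives a sphere (x−x_i)² + (y−y_i)² + z² = d_i² (stations at z=0).
Subtracting the Receiver 1 sphere from Receiver 2 and Receiver 3: z² cancels, leaving linear equations in x and y:
-61.2 x + 218.4 y = 11716.47
-235.8 x + 285.2 y = 25338.45
Solving: x ≈ -64.397, y ≈ 35.601 km (keep extra digits for the depth step; rounded: -64.4, 35.6).
Then from the Receiver 1 sphere: z² = 180.34² − (x − 94.5)² − (y + 15.6)² with x = -64.397, y = 35.601, so z ≈ 68.211 ≈ 68.2 km.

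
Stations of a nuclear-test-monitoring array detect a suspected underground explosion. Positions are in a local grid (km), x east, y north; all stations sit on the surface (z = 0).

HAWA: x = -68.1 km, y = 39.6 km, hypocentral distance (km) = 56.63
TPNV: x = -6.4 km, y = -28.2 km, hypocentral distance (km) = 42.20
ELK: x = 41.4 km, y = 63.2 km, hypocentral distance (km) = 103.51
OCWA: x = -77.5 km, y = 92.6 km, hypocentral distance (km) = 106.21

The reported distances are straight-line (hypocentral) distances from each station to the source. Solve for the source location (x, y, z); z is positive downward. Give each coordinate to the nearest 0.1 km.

Each station gives a sphere (x−x_i)² + (y−y_i)² + z² = d_i² (stations at z=0).
Subtracting the HAWA sphere from TPNV and ELK: z² cancels, leaving linear equations in x and y:
123.4 x − 135.6 y = -3943.45
219.0 x + 47.2 y = -8004.93
Solving: x ≈ -35.799, y ≈ -3.496 km (keep extra digits for the depth step; rounded: -35.8, -3.5).
Then from the HAWA sphere: z² = 56.63² − (x + 68.1)² − (y − 39.6)² with x = -35.799, y = -3.496, so z ≈ 17.502 ≈ 17.5 km.

x ≈ -35.8 km, y ≈ -3.5 km, depth ≈ 17.5 km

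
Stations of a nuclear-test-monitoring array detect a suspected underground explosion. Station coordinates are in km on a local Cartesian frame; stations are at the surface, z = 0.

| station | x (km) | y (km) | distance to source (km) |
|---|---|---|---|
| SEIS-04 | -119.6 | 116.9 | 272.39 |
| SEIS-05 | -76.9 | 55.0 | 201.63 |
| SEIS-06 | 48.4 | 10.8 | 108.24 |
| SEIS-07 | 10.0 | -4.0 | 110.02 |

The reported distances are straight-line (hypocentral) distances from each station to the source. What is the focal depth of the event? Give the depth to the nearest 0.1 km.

Each station gives a sphere (x−x_i)² + (y−y_i)² + z² = d_i² (stations at z=0).
Subtracting the SEIS-04 sphere from SEIS-05 and SEIS-06: z² cancels, leaving linear equations in x and y:
85.4 x − 123.8 y = 14510.50
336.0 x − 212.2 y = 36969.84
Solving: x ≈ 63.802, y ≈ -73.197 km (keep extra digits for the depth step; rounded: 63.8, -73.2).
Then from the SEIS-04 sphere: z² = 272.39² − (x + 119.6)² − (y − 116.9)² with x = 63.802, y = -73.197, so z ≈ 66.507 ≈ 66.5 km.
Check against SEIS-07 (with the unrounded solution): distance 110.03 ≈ 110.02 km. ✓

66.5 km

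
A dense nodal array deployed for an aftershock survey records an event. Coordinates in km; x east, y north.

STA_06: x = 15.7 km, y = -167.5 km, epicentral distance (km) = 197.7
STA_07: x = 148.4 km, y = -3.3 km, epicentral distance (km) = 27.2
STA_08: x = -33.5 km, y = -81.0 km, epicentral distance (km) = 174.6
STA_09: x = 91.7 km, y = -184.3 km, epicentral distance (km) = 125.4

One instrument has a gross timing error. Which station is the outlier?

Solve using three stations at a time. Using STA_06, STA_07, STA_08 (subtract circle equations pairwise → linear system) gives (x, y) ≈ (121.4, -0.4).
Distances from that point to each station vs reported:
  STA_06: calculated 197.7 vs reported 197.7 → residual 0.0 km
  STA_07: calculated 27.2 vs reported 27.2 → residual 0.0 km
  STA_08: calculated 174.6 vs reported 174.6 → residual 0.0 km
  STA_09: calculated 186.3 vs reported 125.4 → residual 60.9 km
STA_06, STA_07, STA_08 are mutually consistent (residuals ≈ 0); STA_09 is off by 60.9 km.

STA_09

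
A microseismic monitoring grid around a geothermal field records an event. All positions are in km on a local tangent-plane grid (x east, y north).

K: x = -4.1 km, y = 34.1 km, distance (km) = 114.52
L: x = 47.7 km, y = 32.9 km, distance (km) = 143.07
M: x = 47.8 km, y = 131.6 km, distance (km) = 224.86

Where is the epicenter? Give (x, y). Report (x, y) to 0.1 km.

-51.6 km east, -70.1 km north

Circle about each station: (x + 4.1)² + (y − 34.1)² = 114.52²; (x − 47.7)² + (y − 32.9)² = 143.07²; (x − 47.8)² + (y − 131.6)² = 224.86².
Subtracting the K equation from the L and M equations removes the quadratic terms:
103.6 x − 2.4 y = -5176.11
103.8 x + 195.0 y = -19023.41
Solving the 2×2 system: x ≈ -51.6, y ≈ -70.1 km.
Check against K (with the unrounded x, y): √((x + 4.1)²+(y − 34.1)²) = 114.51 ≈ 114.52 km. ✓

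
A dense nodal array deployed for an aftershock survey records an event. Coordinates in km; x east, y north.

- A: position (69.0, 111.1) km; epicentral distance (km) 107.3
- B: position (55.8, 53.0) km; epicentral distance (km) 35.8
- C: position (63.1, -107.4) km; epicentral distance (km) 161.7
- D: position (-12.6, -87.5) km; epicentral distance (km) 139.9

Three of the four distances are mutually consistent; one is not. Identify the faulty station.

Solve using three stations at a time. Using B, C, D (subtract circle equations pairwise → linear system) gives (x, y) ≈ (20.2, 48.5).
Distances from that point to each station vs reported:
  A: calculated 79.4 vs reported 107.3 → residual 27.9 km
  B: calculated 35.9 vs reported 35.8 → residual 0.1 km
  C: calculated 161.7 vs reported 161.7 → residual 0.0 km
  D: calculated 139.9 vs reported 139.9 → residual 0.0 km
B, C, D are mutually consistent (residuals ≈ 0); A is off by 27.9 km.

A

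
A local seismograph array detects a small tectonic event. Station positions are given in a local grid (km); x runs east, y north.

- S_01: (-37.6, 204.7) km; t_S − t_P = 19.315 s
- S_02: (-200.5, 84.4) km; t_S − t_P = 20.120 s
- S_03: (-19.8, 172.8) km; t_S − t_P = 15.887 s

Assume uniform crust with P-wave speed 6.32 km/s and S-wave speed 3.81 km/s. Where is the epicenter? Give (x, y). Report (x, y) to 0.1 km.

Distance from S−P lag: d = Δt · v_P v_S / (v_P − v_S) = Δt · (6.32·3.81)/(6.32−3.81) ≈ 9.5933·Δt.
So d_S_01 = 185.29, d_S_02 = 193.02, d_S_03 = 152.41 km.
Circle about each station: (x + 37.6)² + (y − 204.7)² = 185.29²; (x + 200.5)² + (y − 84.4)² = 193.02²; (x + 19.8)² + (y − 172.8)² = 152.41².
Subtracting the S_01 equation from the S_02 and S_03 equations removes the quadratic terms:
-325.8 x − 240.6 y = 1083.42
35.6 x − 63.8 y = -1960.39
Solving the 2×2 system: x ≈ -18.4, y ≈ 20.4 km.
Check against S_01 (with the unrounded x, y): √((x + 37.6)²+(y − 204.7)²) = 185.25 ≈ 185.29 km. ✓

-18.4 km east, 20.4 km north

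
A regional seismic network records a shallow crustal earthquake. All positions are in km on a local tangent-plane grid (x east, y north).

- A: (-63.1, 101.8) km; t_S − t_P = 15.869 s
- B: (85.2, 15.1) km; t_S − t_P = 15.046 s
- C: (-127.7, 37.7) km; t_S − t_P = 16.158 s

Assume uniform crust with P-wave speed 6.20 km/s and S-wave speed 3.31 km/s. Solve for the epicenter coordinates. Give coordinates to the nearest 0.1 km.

(-20.2, -2.4)

Distance from S−P lag: d = Δt · v_P v_S / (v_P − v_S) = Δt · (6.20·3.31)/(6.20−3.31) ≈ 7.1010·Δt.
So d_A = 112.69, d_B = 106.84, d_C = 114.74 km.
Circle about each station: (x + 63.1)² + (y − 101.8)² = 112.69²; (x − 85.2)² + (y − 15.1)² = 106.84²; (x + 127.7)² + (y − 37.7)² = 114.74².
Subtracting pairs of circle equations eliminates x²+y² and gives linear equations (the radical axes):
296.6 x − 173.4 y = -5573.55
-129.2 x − 128.2 y = 2917.50
Solving the 2×2 system: x ≈ -20.2, y ≈ -2.4 km.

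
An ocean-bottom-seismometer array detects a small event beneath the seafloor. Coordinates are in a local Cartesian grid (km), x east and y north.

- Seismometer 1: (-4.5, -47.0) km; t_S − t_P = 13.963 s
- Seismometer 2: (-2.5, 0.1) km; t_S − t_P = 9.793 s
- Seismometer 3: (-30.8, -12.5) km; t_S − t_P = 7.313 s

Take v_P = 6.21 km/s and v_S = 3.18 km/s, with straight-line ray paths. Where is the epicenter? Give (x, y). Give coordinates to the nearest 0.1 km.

x ≈ -61.8 km, y ≈ 23.7 km

Distance from S−P lag: d = Δt · v_P v_S / (v_P − v_S) = Δt · (6.21·3.18)/(6.21−3.18) ≈ 6.5174·Δt.
So d_Seismometer 1 = 91.00, d_Seismometer 2 = 63.83, d_Seismometer 3 = 47.66 km.
Circle about each station: (x + 4.5)² + (y + 47.0)² = 91.00²; (x + 2.5)² + (y − 0.1)² = 63.83²; (x + 30.8)² + (y + 12.5)² = 47.66².
Subtracting pairs of circle equations eliminates x²+y² and gives linear equations (the radical axes):
4.0 x + 94.2 y = 1983.74
-52.6 x + 69.0 y = 4885.16
Solving the 2×2 system: x ≈ -61.8, y ≈ 23.7 km.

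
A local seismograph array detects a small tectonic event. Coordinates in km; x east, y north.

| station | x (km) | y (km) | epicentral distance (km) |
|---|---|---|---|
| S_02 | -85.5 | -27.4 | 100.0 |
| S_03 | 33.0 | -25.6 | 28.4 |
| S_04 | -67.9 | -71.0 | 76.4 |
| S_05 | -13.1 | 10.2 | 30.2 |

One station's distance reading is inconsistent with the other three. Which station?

Solve using three stations at a time. Using S_02, S_03, S_05 (subtract circle equations pairwise → linear system) gives (x, y) ≈ (12.2, -6.2).
Distances from that point to each station vs reported:
  S_02: calculated 100.0 vs reported 100.0 → residual 0.0 km
  S_03: calculated 28.4 vs reported 28.4 → residual 0.0 km
  S_04: calculated 103.0 vs reported 76.4 → residual 26.6 km
  S_05: calculated 30.2 vs reported 30.2 → residual 0.0 km
S_02, S_03, S_05 are mutually consistent (residuals ≈ 0); S_04 is off by 26.6 km.

S_04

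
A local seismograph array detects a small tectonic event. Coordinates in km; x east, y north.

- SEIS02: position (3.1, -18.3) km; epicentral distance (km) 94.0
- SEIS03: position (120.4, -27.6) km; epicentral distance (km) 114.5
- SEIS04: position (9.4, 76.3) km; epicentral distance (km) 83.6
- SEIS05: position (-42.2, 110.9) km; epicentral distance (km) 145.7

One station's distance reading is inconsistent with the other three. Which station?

Solve using three stations at a time. Using SEIS02, SEIS04, SEIS05 (subtract circle equations pairwise → linear system) gives (x, y) ≈ (81.5, 33.8).
Distances from that point to each station vs reported:
  SEIS02: calculated 94.1 vs reported 94.0 → residual 0.1 km
  SEIS03: calculated 72.7 vs reported 114.5 → residual 41.8 km
  SEIS04: calculated 83.7 vs reported 83.6 → residual 0.1 km
  SEIS05: calculated 145.7 vs reported 145.7 → residual 0.0 km
SEIS02, SEIS04, SEIS05 are mutually consistent (residuals ≈ 0); SEIS03 is off by 41.8 km.

SEIS03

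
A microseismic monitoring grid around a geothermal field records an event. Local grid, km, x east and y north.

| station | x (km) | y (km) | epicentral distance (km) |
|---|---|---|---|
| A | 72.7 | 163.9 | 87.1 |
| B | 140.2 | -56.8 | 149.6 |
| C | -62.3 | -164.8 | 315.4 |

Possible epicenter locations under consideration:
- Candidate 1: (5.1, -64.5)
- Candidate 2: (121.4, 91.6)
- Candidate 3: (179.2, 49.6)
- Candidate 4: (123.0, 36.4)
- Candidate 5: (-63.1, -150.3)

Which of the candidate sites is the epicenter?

Candidate 2

For each candidate, compare |candidate − station| to the reported distance:
Candidate 1: residuals A 151.1, B 14.3, C 194.6 → max 194.6 km
Candidate 2: residuals A 0.1, B 0.0, C 0.0 → max 0.1 km
Candidate 3: residuals A 69.1, B 36.3, C 7.5 → max 69.1 km
Candidate 4: residuals A 50.0, B 54.8, C 41.9 → max 54.8 km
Candidate 5: residuals A 255.2, B 74.2, C 300.9 → max 300.9 km
Only Candidate 2 has all residuals ≈ 0.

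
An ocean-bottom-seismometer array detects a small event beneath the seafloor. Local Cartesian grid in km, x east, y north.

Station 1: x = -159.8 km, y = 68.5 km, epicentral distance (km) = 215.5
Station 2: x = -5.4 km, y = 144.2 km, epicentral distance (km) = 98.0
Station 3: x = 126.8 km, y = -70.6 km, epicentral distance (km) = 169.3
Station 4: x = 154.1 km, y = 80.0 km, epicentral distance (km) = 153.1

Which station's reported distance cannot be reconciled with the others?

Solve using three stations at a time. Using Station 2, Station 3, Station 4 (subtract circle equations pairwise → linear system) gives (x, y) ≈ (4.6, 46.7).
Distances from that point to each station vs reported:
  Station 1: calculated 165.9 vs reported 215.5 → residual 49.6 km
  Station 2: calculated 98.1 vs reported 98.0 → residual 0.1 km
  Station 3: calculated 169.3 vs reported 169.3 → residual 0.0 km
  Station 4: calculated 153.1 vs reported 153.1 → residual 0.0 km
Station 2, Station 3, Station 4 are mutually consistent (residuals ≈ 0); Station 1 is off by 49.6 km.

Station 1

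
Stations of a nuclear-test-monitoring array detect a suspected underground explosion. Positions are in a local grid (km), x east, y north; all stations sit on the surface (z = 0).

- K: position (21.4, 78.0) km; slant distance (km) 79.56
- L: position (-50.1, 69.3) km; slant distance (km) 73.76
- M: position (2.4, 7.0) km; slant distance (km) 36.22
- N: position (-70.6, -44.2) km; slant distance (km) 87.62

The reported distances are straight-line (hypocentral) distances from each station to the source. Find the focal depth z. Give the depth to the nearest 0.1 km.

depth ≈ 31.9 km

Each station gives a sphere (x−x_i)² + (y−y_i)² + z² = d_i² (stations at z=0).
Subtracting the K sphere from L and M: z² cancels, leaving linear equations in x and y:
-143.0 x − 17.4 y = 1659.80
-38.0 x − 142.0 y = -1469.29
Solving: x ≈ -13.299, y ≈ 13.906 km (keep extra digits for the depth step; rounded: -13.3, 13.9).
Then from the K sphere: z² = 79.56² − (x − 21.4)² − (y − 78.0)² with x = -13.299, y = 13.906, so z ≈ 31.902 ≈ 31.9 km.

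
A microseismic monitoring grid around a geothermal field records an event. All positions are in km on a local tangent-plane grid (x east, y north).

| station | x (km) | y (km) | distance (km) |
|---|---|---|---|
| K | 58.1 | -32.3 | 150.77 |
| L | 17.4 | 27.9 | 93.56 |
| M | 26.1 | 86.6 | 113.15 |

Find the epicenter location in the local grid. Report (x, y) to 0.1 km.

(-75.7, 37.2)

Circle about each station: (x − 58.1)² + (y + 32.3)² = 150.77²; (x − 17.4)² + (y − 27.9)² = 93.56²; (x − 26.1)² + (y − 86.6)² = 113.15².
Subtracting the K equation from the L and M equations removes the quadratic terms:
-81.4 x + 120.4 y = 10640.39
-64.0 x + 237.8 y = 13690.54
Solving the 2×2 system: x ≈ -75.7, y ≈ 37.2 km.
Check against K (with the unrounded x, y): √((x − 58.1)²+(y + 32.3)²) = 150.77 ≈ 150.77 km. ✓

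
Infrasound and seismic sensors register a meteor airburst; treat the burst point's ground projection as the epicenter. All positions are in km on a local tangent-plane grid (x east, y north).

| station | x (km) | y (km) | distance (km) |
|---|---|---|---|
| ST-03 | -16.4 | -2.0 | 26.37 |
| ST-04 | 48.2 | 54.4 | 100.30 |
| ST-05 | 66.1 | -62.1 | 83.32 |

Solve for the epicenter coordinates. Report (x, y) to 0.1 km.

-9.7 km east, -27.5 km north

Circle about each station: (x + 16.4)² + (y + 2.0)² = 26.37²; (x − 48.2)² + (y − 54.4)² = 100.30²; (x − 66.1)² + (y + 62.1)² = 83.32².
Subtracting the ST-03 equation from the ST-04 and ST-05 equations removes the quadratic terms:
129.2 x + 112.8 y = -4355.07
165.0 x − 120.2 y = 1705.81
Solving the 2×2 system: x ≈ -9.7, y ≈ -27.5 km.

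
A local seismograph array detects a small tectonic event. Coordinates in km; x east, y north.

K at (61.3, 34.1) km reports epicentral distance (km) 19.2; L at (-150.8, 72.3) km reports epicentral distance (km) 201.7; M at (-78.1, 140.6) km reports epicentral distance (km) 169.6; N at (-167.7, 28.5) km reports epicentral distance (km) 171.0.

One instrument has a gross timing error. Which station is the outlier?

N

Solve using three stations at a time. Using K, L, M (subtract circle equations pairwise → linear system) gives (x, y) ≈ (45.0, 24.0).
Distances from that point to each station vs reported:
  K: calculated 19.2 vs reported 19.2 → residual 0.0 km
  L: calculated 201.7 vs reported 201.7 → residual 0.0 km
  M: calculated 169.6 vs reported 169.6 → residual 0.0 km
  N: calculated 212.8 vs reported 171.0 → residual 41.8 km
K, L, M are mutually consistent (residuals ≈ 0); N is off by 41.8 km.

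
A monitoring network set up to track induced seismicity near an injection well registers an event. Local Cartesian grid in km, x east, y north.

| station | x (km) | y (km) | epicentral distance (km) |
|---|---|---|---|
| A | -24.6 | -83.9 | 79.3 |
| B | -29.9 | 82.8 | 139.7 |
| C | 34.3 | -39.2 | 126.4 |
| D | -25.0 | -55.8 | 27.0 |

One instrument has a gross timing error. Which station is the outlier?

Solve using three stations at a time. Using A, B, C (subtract circle equations pairwise → linear system) gives (x, y) ≈ (-92.0, -42.3).
Distances from that point to each station vs reported:
  A: calculated 79.2 vs reported 79.3 → residual 0.1 km
  B: calculated 139.7 vs reported 139.7 → residual 0.0 km
  C: calculated 126.4 vs reported 126.4 → residual 0.0 km
  D: calculated 68.4 vs reported 27.0 → residual 41.4 km
A, B, C are mutually consistent (residuals ≈ 0); D is off by 41.4 km.

D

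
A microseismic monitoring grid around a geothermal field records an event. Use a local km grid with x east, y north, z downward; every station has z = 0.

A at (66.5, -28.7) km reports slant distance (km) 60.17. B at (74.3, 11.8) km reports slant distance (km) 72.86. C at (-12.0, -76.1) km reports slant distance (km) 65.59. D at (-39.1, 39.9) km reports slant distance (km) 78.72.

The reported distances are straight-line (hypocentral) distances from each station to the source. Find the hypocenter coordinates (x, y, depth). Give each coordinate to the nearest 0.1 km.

(10.7, -17.8, 19.7)

Each station gives a sphere (x−x_i)² + (y−y_i)² + z² = d_i² (stations at z=0).
Subtracting the A sphere from B and C: z² cancels, leaving linear equations in x and y:
15.6 x + 81.0 y = -1274.36
-157.0 x − 94.8 y = 7.65
Solving: x ≈ 10.695, y ≈ -17.793 km (keep extra digits for the depth step; rounded: 10.7, -17.8).
Then from the A sphere: z² = 60.17² − (x − 66.5)² − (y + 28.7)² with x = 10.695, y = -17.793, so z ≈ 19.679 ≈ 19.7 km.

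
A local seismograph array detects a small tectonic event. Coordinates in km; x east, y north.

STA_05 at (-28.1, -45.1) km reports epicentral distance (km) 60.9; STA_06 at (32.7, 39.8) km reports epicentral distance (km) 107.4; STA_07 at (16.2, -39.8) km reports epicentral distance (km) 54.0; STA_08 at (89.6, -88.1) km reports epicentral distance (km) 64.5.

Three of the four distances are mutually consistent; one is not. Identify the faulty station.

Solve using three stations at a time. Using STA_05, STA_06, STA_08 (subtract circle equations pairwise → linear system) gives (x, y) ≈ (28.5, -67.5).
Distances from that point to each station vs reported:
  STA_05: calculated 60.9 vs reported 60.9 → residual 0.0 km
  STA_06: calculated 107.4 vs reported 107.4 → residual 0.0 km
  STA_07: calculated 30.3 vs reported 54.0 → residual 23.7 km
  STA_08: calculated 64.5 vs reported 64.5 → residual 0.0 km
STA_05, STA_06, STA_08 are mutually consistent (residuals ≈ 0); STA_07 is off by 23.7 km.

STA_07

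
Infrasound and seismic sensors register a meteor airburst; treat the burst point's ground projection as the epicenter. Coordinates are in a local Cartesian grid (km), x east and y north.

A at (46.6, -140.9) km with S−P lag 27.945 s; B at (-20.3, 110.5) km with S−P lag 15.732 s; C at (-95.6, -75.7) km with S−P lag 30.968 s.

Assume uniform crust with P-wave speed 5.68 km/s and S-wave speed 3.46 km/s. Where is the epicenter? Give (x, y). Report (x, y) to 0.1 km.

(118.2, 95.9)

Distance from S−P lag: d = Δt · v_P v_S / (v_P − v_S) = Δt · (5.68·3.46)/(5.68−3.46) ≈ 8.8526·Δt.
So d_A = 247.39, d_B = 139.27, d_C = 274.15 km.
Circle about each station: (x − 46.6)² + (y + 140.9)² = 247.39²; (x + 20.3)² + (y − 110.5)² = 139.27²; (x + 95.6)² + (y + 75.7)² = 274.15².
Subtracting pairs of circle equations eliminates x²+y² and gives linear equations (the radical axes):
-133.8 x + 502.8 y = 32403.65
-284.4 x + 130.4 y = -21110.93
Solving the 2×2 system: x ≈ 118.2, y ≈ 95.9 km.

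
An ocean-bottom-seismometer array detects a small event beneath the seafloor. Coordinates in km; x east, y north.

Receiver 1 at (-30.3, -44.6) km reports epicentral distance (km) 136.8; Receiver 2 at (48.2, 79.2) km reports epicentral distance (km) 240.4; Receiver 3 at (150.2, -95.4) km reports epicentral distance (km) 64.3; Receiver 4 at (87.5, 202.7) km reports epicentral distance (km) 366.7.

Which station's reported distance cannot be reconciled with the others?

Receiver 3

Solve using three stations at a time. Using Receiver 1, Receiver 2, Receiver 4 (subtract circle equations pairwise → linear system) gives (x, y) ≈ (41.3, -161.0).
Distances from that point to each station vs reported:
  Receiver 1: calculated 136.7 vs reported 136.8 → residual 0.1 km
  Receiver 2: calculated 240.3 vs reported 240.4 → residual 0.1 km
  Receiver 3: calculated 127.2 vs reported 64.3 → residual 62.9 km
  Receiver 4: calculated 366.7 vs reported 366.7 → residual 0.0 km
Receiver 1, Receiver 2, Receiver 4 are mutually consistent (residuals ≈ 0); Receiver 3 is off by 62.9 km.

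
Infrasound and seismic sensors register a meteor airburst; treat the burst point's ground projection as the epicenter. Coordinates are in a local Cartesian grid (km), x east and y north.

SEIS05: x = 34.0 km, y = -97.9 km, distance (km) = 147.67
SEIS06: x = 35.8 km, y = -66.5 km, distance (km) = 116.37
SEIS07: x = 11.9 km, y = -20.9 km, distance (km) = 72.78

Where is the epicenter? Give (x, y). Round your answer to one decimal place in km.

(29.6, 49.7)

Circle about each station: (x − 34.0)² + (y + 97.9)² = 147.67²; (x − 35.8)² + (y + 66.5)² = 116.37²; (x − 11.9)² + (y + 20.9)² = 72.78².
Subtracting pairs of circle equations eliminates x²+y² and gives linear equations (the radical axes):
3.6 x + 62.8 y = 3227.93
-44.2 x + 154.0 y = 6347.51
Solving the 2×2 system: x ≈ 29.6, y ≈ 49.7 km.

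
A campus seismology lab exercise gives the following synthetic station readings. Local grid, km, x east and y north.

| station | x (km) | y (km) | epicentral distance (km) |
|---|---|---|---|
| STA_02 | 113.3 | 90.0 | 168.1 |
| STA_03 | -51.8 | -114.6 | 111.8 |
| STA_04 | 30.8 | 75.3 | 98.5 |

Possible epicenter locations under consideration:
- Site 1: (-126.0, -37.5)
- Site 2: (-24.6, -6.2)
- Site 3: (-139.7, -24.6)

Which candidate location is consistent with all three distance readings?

For each candidate, compare |candidate − station| to the reported distance:
Site 1: residuals STA_02 103.0, STA_03 4.8, STA_04 94.7 → max 103.0 km
Site 2: residuals STA_02 0.0, STA_03 0.0, STA_04 0.0 → max 0.0 km
Site 3: residuals STA_02 109.6, STA_03 14.0, STA_04 99.1 → max 109.6 km
Only Site 2 has all residuals ≈ 0.

Site 2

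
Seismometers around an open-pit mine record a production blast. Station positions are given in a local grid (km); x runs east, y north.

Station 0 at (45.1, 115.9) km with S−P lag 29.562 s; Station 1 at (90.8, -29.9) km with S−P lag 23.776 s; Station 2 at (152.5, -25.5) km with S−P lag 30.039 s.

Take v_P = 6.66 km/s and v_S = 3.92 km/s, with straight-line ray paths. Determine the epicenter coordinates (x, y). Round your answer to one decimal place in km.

Distance from S−P lag: d = Δt · v_P v_S / (v_P − v_S) = Δt · (6.66·3.92)/(6.66−3.92) ≈ 9.5282·Δt.
So d_Station 0 = 281.67, d_Station 1 = 226.54, d_Station 2 = 286.22 km.
Circle about each station: (x − 45.1)² + (y − 115.9)² = 281.67²; (x − 90.8)² + (y + 29.9)² = 226.54²; (x − 152.5)² + (y + 25.5)² = 286.22².
Subtracting the Station 0 equation from the Station 1 and Station 2 equations removes the quadratic terms:
91.4 x − 291.6 y = 21689.45
214.8 x − 282.8 y = 5855.78
Solving the 2×2 system: x ≈ -120.3, y ≈ -112.1 km.

-120.3 km east, -112.1 km north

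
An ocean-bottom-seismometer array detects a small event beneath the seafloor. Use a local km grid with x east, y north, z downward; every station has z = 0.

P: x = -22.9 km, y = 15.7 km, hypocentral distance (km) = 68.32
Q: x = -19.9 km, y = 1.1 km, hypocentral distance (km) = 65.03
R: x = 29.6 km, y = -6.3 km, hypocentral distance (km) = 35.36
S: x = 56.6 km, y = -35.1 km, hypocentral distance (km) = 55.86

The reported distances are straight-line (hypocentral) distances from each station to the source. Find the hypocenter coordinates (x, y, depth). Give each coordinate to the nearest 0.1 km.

Each station gives a sphere (x−x_i)² + (y−y_i)² + z² = d_i² (stations at z=0).
Subtracting the P sphere from Q and R: z² cancels, leaving linear equations in x and y:
6.0 x − 29.2 y = 65.04
105.0 x − 44.0 y = 3562.24
Solving: x ≈ 36.101, y ≈ 5.191 km (keep extra digits for the depth step; rounded: 36.1, 5.2).
Then from the P sphere: z² = 68.32² − (x + 22.9)² − (y − 15.7)² with x = 36.101, y = 5.191, so z ≈ 32.803 ≈ 32.8 km.

(36.1, 5.2, 32.8)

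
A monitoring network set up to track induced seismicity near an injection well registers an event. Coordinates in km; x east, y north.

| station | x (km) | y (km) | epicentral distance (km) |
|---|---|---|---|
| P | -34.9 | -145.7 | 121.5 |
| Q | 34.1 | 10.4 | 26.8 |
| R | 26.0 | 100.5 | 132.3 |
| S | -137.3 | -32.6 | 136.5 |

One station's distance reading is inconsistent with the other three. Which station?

Q

Solve using three stations at a time. Using P, R, S (subtract circle equations pairwise → linear system) gives (x, y) ≈ (-0.8, -29.1).
Distances from that point to each station vs reported:
  P: calculated 121.5 vs reported 121.5 → residual 0.0 km
  Q: calculated 52.7 vs reported 26.8 → residual 25.9 km
  R: calculated 132.3 vs reported 132.3 → residual 0.0 km
  S: calculated 136.5 vs reported 136.5 → residual 0.0 km
P, R, S are mutually consistent (residuals ≈ 0); Q is off by 25.9 km.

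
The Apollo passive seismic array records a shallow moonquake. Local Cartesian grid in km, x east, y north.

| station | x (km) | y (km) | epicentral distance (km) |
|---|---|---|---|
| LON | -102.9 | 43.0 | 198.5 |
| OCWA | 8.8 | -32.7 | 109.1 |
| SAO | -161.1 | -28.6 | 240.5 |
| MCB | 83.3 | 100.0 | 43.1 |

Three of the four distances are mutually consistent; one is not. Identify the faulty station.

Solve using three stations at a time. Using OCWA, SAO, MCB (subtract circle equations pairwise → linear system) gives (x, y) ≈ (61.3, 62.9).
Distances from that point to each station vs reported:
  LON: calculated 165.4 vs reported 198.5 → residual 33.1 km
  OCWA: calculated 109.1 vs reported 109.1 → residual 0.0 km
  SAO: calculated 240.5 vs reported 240.5 → residual 0.0 km
  MCB: calculated 43.1 vs reported 43.1 → residual 0.0 km
OCWA, SAO, MCB are mutually consistent (residuals ≈ 0); LON is off by 33.1 km.

LON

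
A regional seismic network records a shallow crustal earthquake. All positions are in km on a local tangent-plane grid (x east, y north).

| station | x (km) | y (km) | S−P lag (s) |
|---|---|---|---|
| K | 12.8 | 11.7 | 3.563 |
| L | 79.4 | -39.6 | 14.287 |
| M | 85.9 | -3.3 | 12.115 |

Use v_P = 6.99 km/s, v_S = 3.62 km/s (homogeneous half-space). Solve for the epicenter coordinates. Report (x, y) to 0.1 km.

(4.4, 37.1)

Distance from S−P lag: d = Δt · v_P v_S / (v_P − v_S) = Δt · (6.99·3.62)/(6.99−3.62) ≈ 7.5085·Δt.
So d_K = 26.75, d_L = 107.27, d_M = 90.97 km.
Circle about each station: (x − 12.8)² + (y − 11.7)² = 26.75²; (x − 79.4)² + (y + 39.6)² = 107.27²; (x − 85.9)² + (y + 3.3)² = 90.97².
Subtracting the K equation from the L and M equations removes the quadratic terms:
133.2 x − 102.6 y = -3219.50
146.2 x − 30.0 y = -471.01
Solving the 2×2 system: x ≈ 4.4, y ≈ 37.1 km.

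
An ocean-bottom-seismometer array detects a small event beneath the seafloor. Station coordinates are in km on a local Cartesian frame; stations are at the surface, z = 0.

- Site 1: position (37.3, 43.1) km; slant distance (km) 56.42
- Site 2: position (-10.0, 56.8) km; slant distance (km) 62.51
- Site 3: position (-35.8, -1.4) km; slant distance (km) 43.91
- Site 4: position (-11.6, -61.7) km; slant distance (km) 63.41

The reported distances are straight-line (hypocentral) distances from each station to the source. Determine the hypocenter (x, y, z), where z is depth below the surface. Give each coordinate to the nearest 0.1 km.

x ≈ 6.2 km, y ≈ -2.2 km, depth ≈ 12.8 km

Each station gives a sphere (x−x_i)² + (y−y_i)² + z² = d_i² (stations at z=0).
Subtracting the Site 1 sphere from Site 2 and Site 3: z² cancels, leaving linear equations in x and y:
-94.6 x + 27.4 y = -646.94
-146.2 x − 89.0 y = -710.17
Solving: x ≈ 6.200, y ≈ -2.205 km (keep extra digits for the depth step; rounded: 6.2, -2.2).
Then from the Site 1 sphere: z² = 56.42² − (x − 37.3)² − (y − 43.1)² with x = 6.200, y = -2.205, so z ≈ 12.785 ≈ 12.8 km.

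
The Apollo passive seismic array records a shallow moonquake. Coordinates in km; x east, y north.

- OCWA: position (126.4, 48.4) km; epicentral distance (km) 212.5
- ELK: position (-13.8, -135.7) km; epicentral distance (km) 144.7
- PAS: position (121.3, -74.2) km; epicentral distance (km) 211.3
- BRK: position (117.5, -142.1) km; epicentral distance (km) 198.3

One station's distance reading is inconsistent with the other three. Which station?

BRK

Solve using three stations at a time. Using OCWA, ELK, PAS (subtract circle equations pairwise → linear system) gives (x, y) ≈ (-78.8, -6.5).
Distances from that point to each station vs reported:
  OCWA: calculated 212.4 vs reported 212.5 → residual 0.1 km
  ELK: calculated 144.6 vs reported 144.7 → residual 0.1 km
  PAS: calculated 211.2 vs reported 211.3 → residual 0.1 km
  BRK: calculated 238.6 vs reported 198.3 → residual 40.3 km
OCWA, ELK, PAS are mutually consistent (residuals ≈ 0); BRK is off by 40.3 km.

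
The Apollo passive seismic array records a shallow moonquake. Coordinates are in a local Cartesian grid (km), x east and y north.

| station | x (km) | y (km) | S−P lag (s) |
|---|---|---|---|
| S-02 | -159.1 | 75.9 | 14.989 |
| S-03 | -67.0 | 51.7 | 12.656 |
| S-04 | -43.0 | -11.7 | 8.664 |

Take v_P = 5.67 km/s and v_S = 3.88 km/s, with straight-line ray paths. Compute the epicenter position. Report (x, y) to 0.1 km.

(-103.1, -99.6)

Distance from S−P lag: d = Δt · v_P v_S / (v_P − v_S) = Δt · (5.67·3.88)/(5.67−3.88) ≈ 12.2903·Δt.
So d_S-02 = 184.22, d_S-03 = 155.55, d_S-04 = 106.48 km.
Circle about each station: (x + 159.1)² + (y − 75.9)² = 184.22²; (x + 67.0)² + (y − 51.7)² = 155.55²; (x + 43.0)² + (y + 11.7)² = 106.48².
Subtracting the S-02 equation from the S-03 and S-04 equations removes the quadratic terms:
184.2 x − 48.4 y = -14170.52
232.2 x − 175.2 y = -6488.71
Solving the 2×2 system: x ≈ -103.1, y ≈ -99.6 km.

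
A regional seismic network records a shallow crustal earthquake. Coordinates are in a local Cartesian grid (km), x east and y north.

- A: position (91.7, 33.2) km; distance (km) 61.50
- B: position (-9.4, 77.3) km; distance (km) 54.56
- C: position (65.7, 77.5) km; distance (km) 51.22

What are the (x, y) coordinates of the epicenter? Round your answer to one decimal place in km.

Circle about each station: (x − 91.7)² + (y − 33.2)² = 61.50²; (x + 9.4)² + (y − 77.3)² = 54.56²; (x − 65.7)² + (y − 77.5)² = 51.22².
Subtracting the A equation from the B and C equations removes the quadratic terms:
-202.2 x + 88.2 y = -2642.02
-52.0 x + 88.6 y = 1970.37
Solving the 2×2 system: x ≈ 30.6, y ≈ 40.2 km.
Check against A (with the unrounded x, y): √((x − 91.7)²+(y − 33.2)²) = 61.50 ≈ 61.50 km. ✓

x ≈ 30.6 km, y ≈ 40.2 km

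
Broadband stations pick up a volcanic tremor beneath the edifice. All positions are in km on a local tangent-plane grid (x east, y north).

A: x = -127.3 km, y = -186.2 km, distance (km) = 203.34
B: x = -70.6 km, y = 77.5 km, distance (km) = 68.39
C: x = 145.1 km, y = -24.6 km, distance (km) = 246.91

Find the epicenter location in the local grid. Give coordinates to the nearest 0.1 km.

Circle about each station: (x + 127.3)² + (y + 186.2)² = 203.34²; (x + 70.6)² + (y − 77.5)² = 68.39²; (x − 145.1)² + (y + 24.6)² = 246.91².
Subtracting the A equation from the B and C equations removes the quadratic terms:
113.4 x + 527.4 y = -3215.16
544.8 x + 323.2 y = -48833.95
Solving the 2×2 system: x ≈ -98.6, y ≈ 15.1 km.

x ≈ -98.6 km, y ≈ 15.1 km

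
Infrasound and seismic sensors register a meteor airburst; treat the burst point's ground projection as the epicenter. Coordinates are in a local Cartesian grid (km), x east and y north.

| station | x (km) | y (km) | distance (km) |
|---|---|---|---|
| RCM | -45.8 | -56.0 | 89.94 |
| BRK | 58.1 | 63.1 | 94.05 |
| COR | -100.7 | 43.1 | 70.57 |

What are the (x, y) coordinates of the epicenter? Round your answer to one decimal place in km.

Circle about each station: (x + 45.8)² + (y + 56.0)² = 89.94²; (x − 58.1)² + (y − 63.1)² = 94.05²; (x + 100.7)² + (y − 43.1)² = 70.57².
Subtracting pairs of circle equations eliminates x²+y² and gives linear equations (the radical axes):
207.8 x + 238.2 y = 1367.38
-109.8 x + 198.2 y = 9873.54
Solving the 2×2 system: x ≈ -30.9, y ≈ 32.7 km.
Check against RCM (with the unrounded x, y): √((x + 45.8)²+(y + 56.0)²) = 89.94 ≈ 89.94 km. ✓

(-30.9, 32.7)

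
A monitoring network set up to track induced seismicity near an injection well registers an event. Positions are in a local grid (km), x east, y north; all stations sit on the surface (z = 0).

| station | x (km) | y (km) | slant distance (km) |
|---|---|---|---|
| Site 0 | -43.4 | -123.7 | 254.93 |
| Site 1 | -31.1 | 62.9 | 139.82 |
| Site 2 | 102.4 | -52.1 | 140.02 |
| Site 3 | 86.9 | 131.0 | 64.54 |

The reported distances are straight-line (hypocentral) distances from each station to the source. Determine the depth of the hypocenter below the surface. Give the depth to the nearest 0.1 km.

39.6 km

Each station gives a sphere (x−x_i)² + (y−y_i)² + z² = d_i² (stations at z=0).
Subtracting the Site 0 sphere from Site 1 and Site 2: z² cancels, leaving linear equations in x and y:
24.6 x + 373.2 y = 33178.04
291.6 x + 143.2 y = 41398.62
Solving: x ≈ 101.601, y ≈ 82.204 km (keep extra digits for the depth step; rounded: 101.6, 82.2).
Then from the Site 0 sphere: z² = 254.93² − (x + 43.4)² − (y + 123.7)² with x = 101.601, y = 82.204, so z ≈ 39.592 ≈ 39.6 km.
Check against Site 3 (with the unrounded solution): distance 64.53 ≈ 64.54 km. ✓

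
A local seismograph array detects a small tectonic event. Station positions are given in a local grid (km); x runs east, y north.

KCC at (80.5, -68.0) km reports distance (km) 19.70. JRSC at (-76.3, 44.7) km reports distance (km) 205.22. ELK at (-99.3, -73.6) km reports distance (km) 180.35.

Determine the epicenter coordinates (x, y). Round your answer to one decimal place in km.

Circle about each station: (x − 80.5)² + (y + 68.0)² = 19.70²; (x + 76.3)² + (y − 44.7)² = 205.22²; (x + 99.3)² + (y + 73.6)² = 180.35².
Subtracting pairs of circle equations eliminates x²+y² and gives linear equations (the radical axes):
-313.6 x + 225.4 y = -45011.63
-359.6 x − 11.2 y = -27964.83
Solving the 2×2 system: x ≈ 80.5, y ≈ -87.7 km.

(80.5, -87.7)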